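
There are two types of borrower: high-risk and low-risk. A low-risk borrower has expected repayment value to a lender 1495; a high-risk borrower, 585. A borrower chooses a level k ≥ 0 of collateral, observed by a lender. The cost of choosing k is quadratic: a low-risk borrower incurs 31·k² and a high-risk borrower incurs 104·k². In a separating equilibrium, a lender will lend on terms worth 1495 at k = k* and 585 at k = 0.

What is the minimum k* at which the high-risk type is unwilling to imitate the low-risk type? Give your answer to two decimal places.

The high-risk type at k = 0 receives 585; imitating at k* yields 1495 − 104·k*².
Indifference: 585 = 1495 − 104·k*², so k*² = (1495 − 585) / 104 = 8.75.
k* = √8.75 ≈ 2.96.

2.96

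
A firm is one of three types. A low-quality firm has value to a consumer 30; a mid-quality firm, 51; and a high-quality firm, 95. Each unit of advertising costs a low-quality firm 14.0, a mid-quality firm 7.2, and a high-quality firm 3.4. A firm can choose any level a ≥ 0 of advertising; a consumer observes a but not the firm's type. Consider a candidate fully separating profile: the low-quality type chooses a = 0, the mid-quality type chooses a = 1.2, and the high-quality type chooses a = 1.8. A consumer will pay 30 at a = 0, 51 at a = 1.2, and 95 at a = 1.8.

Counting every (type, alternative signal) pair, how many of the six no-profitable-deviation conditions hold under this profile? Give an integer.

High-quality (own payoff 95 − 3.4×1.8 = 88.88): to a=0 gives 30 → no gain ✓; to a=1.2 gives 51 − 3.4×1.2 = 46.92 → no gain ✓.
Mid-quality (own payoff 51 − 7.2×1.2 = 42.36): to a=0 gives 30 → no gain ✓; to a=1.8 gives 95 − 7.2×1.8 = 82.04 → profitable ✗.
Low-quality (own payoff 30): to a=1.2 gives 51 − 14.0×1.2 = 34.2 → profitable ✗; to a=1.8 gives 95 − 14.0×1.8 = 69.8 → profitable ✗.
3 of the 6 constraints hold; not an equilibrium.

3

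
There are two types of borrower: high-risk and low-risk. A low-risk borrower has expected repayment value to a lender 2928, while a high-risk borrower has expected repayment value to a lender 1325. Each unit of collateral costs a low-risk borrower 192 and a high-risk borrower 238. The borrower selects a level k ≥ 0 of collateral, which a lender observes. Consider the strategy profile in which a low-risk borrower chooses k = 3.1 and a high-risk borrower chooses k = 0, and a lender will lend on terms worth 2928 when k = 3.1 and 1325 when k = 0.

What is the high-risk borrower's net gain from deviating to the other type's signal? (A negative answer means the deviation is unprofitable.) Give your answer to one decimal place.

Playing k = 0 the high-risk borrower receives 1325.
Deviating to k = 3.1 brings payment 2928 at cost 238 × 3.1 = 737.8, netting 2190.2.
Gain from deviating: 2190.2 − 1325 = 865.2.
The gain is positive, so the high-risk type's incentive-compatibility constraint is violated — this profile is not a separating equilibrium.

865.2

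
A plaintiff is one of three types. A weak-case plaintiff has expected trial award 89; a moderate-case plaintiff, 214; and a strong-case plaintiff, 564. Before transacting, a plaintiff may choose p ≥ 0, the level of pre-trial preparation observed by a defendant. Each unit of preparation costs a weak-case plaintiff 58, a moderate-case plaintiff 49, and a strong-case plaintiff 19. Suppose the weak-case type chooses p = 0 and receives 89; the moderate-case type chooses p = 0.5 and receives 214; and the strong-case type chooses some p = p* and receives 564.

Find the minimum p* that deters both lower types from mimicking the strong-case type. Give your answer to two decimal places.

8.19

Moderate-case type (on-path payoff 214 − 49×0.5 = 189.5) won't mimic when 189.5 ≥ 564 − 49·p*, i.e. p* ≥ 7.64.
Weak-case type (on-path payoff 89) won't mimic when 89 ≥ 564 − 58·p*, i.e. p* ≥ 8.19.
Both must hold, so p* = max(8.19, 7.64) = 8.19. The weak-case type's constraint binds.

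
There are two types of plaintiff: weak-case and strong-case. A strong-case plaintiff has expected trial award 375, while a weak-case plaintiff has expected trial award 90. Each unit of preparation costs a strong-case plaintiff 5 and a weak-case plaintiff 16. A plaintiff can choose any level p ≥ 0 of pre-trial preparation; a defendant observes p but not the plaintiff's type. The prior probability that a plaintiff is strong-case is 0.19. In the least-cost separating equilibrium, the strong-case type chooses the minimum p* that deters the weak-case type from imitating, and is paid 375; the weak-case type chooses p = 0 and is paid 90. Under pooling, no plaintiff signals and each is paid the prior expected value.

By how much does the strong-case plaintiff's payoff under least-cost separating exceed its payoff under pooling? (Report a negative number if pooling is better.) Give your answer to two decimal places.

Least-cost separating signal: p* solves 90 = 375 − 16·p*, so p* = (375 − 90)/16 = 17.8125.
Strong-case type's separating payoff: 375 − 5 × p* = 375 − 5 × (375 − 90)/16 = 375 − 1425/16 = 285.9375.
Pooling payoff: 0.19 × 375 + 0.81 × 90 = 144.15.
Difference: 285.9375 − 144.15 = 141.7875, i.e. 141.79 to two decimal places.
The strong-case type prefers to separate.

141.79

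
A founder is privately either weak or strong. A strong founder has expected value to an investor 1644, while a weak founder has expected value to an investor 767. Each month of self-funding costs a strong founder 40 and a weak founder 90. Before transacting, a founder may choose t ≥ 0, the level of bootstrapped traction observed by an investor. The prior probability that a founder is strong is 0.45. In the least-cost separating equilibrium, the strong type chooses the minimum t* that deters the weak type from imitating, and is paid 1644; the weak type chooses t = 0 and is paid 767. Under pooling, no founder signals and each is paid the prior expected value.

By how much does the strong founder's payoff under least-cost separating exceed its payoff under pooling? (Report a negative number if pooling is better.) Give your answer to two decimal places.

92.57

Least-cost separating signal: t* solves 767 = 1644 − 90·t*, so t* = (1644 − 767)/90 ≈ 9.7444.
Strong type's separating payoff: 1644 − 40 × t* = 1644 − 40 × (1644 − 767)/90 = 1644 − 35080/90 ≈ 1254.2222.
Pooling payoff: 0.45 × 1644 + 0.55 × 767 = 1161.65.
Difference: 1254.2222 − 1161.65 = 92.5722, i.e. 92.57 to two decimal places.
The strong type prefers to separate.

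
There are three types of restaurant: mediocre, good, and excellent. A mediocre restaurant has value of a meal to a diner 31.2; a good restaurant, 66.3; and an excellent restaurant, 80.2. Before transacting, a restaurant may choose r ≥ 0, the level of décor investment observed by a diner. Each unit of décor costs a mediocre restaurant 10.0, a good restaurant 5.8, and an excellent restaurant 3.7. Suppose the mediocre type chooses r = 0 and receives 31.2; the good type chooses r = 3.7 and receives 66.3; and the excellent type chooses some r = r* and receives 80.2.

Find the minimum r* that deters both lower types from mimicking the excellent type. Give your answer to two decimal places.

Good type (on-path payoff 66.3 − 5.8×3.7 = 44.84) won't mimic when 44.84 ≥ 80.2 − 5.8·r*, i.e. r* ≥ 6.10.
Mediocre type (on-path payoff 31.2) won't mimic when 31.2 ≥ 80.2 − 10.0·r*, i.e. r* ≥ 4.90.
Both must hold, so r* = max(4.90, 6.10) = 6.10. The good type's constraint binds.

6.10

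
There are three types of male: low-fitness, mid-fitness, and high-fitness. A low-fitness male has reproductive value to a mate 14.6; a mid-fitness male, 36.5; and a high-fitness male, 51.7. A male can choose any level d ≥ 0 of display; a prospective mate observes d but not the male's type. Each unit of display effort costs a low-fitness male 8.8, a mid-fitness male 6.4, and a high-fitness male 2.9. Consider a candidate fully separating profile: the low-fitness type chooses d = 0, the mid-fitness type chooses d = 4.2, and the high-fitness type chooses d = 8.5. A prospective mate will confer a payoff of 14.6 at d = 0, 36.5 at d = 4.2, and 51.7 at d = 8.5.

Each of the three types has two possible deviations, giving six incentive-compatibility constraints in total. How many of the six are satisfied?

5

Low-fitness (own payoff 14.6): to d=4.2 gives 36.5 − 8.8×4.2 = -0.46 → no gain ✓; to d=8.5 gives 51.7 − 8.8×8.5 = -23.1 → no gain ✓.
Mid-fitness (own payoff 36.5 − 6.4×4.2 = 9.62): to d=0 gives 14.6 → profitable ✗; to d=8.5 gives 51.7 − 6.4×8.5 = -2.7 → no gain ✓.
High-fitness (own payoff 51.7 − 2.9×8.5 = 27.05): to d=0 gives 14.6 → no gain ✓; to d=4.2 gives 36.5 − 2.9×4.2 = 24.32 → no gain ✓.
5 of the 6 constraints hold; not an equilibrium.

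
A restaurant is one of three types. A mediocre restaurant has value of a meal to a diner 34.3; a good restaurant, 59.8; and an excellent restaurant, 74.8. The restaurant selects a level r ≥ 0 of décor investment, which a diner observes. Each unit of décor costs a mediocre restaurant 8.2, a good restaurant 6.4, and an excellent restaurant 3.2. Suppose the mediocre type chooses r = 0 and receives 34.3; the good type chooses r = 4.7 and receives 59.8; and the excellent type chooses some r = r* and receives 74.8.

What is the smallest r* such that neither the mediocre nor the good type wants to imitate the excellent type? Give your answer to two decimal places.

Mediocre type (on-path payoff 34.3) won't mimic when 34.3 ≥ 74.8 − 8.2·r*, i.e. r* ≥ 4.94.
Good type (on-path payoff 59.8 − 6.4×4.7 = 29.72) won't mimic when 29.72 ≥ 74.8 − 6.4·r*, i.e. r* ≥ 7.04.
Both must hold, so r* = max(4.94, 7.04) = 7.04. The good type's constraint binds.

7.04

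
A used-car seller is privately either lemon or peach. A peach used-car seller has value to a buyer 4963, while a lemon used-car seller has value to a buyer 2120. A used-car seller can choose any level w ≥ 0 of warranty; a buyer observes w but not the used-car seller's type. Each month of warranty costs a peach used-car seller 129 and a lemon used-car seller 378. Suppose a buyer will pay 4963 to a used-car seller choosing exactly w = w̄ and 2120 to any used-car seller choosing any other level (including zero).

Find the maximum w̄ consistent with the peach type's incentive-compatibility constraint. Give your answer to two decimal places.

Choosing w̄ yields the peach type 4963 − 129·w̄; choosing zero yields 2120.
The peach type is indifferent at 4963 − 129·w̄ = 2120, i.e. w̄ = (4963 − 2120) / 129 ≈ 22.04.
For any w̄ above 22.04 the peach type would rather pool at zero, so separation collapses.

22.04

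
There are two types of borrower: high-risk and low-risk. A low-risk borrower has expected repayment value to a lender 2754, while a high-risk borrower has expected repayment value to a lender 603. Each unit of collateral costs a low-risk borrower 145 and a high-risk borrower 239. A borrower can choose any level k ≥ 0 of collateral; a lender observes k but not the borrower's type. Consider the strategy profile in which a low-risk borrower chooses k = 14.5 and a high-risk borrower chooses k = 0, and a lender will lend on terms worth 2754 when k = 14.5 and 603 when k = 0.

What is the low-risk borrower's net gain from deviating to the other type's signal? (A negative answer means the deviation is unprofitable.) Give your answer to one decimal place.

Playing k = 14.5 the low-risk borrower receives 2754 − 145 × 14.5 = 651.5.
Deviating to k = 0 yields 603 instead.
Gain from deviating: 603 − 651.5 = -48.5.
The gain is negative, so the low-risk type's incentive-compatibility constraint is satisfied.

-48.5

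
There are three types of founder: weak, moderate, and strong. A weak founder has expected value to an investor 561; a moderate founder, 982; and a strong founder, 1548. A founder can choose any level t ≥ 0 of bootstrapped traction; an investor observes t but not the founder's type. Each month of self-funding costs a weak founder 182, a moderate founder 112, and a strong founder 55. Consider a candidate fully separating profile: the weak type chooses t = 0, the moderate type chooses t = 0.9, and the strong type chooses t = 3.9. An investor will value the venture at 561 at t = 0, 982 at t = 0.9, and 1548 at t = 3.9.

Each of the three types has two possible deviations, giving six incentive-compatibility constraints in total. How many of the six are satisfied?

3

Moderate (own payoff 982 − 112×0.9 = 881.2): to t=0 gives 561 → no gain ✓; to t=3.9 gives 1548 − 112×3.9 = 1111.2 → profitable ✗.
Weak (own payoff 561): to t=0.9 gives 982 − 182×0.9 = 818.2 → profitable ✗; to t=3.9 gives 1548 − 182×3.9 = 838.2 → profitable ✗.
Strong (own payoff 1548 − 55×3.9 = 1333.5): to t=0 gives 561 → no gain ✓; to t=0.9 gives 982 − 55×0.9 = 932.5 → no gain ✓.
3 of the 6 constraints hold; not an equilibrium.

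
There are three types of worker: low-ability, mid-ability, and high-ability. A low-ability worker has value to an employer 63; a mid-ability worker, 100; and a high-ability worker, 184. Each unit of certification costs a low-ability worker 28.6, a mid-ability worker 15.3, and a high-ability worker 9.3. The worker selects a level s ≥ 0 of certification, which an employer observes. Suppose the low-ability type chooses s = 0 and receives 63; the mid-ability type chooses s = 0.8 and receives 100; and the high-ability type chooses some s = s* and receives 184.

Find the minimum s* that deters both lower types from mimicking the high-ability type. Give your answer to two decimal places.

Mid-ability type (on-path payoff 100 − 15.3×0.8 = 87.76) won't mimic when 87.76 ≥ 184 − 15.3·s*, i.e. s* ≥ 6.29.
Low-ability type (on-path payoff 63) won't mimic when 63 ≥ 184 − 28.6·s*, i.e. s* ≥ 4.23.
Both must hold, so s* = max(4.23, 6.29) = 6.29. The mid-ability type's constraint binds.

6.29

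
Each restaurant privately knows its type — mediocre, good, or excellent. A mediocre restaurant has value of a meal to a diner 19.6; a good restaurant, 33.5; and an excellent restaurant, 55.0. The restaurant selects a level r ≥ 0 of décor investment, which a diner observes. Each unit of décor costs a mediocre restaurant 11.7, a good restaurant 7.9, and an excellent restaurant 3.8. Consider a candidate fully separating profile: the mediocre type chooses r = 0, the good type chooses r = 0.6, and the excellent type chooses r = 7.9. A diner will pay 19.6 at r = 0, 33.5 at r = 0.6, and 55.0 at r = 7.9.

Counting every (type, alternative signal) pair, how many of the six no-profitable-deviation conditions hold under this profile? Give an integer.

Excellent (own payoff 55.0 − 3.8×7.9 = 24.98): to r=0 gives 19.6 → no gain ✓; to r=0.6 gives 33.5 − 3.8×0.6 = 31.22 → profitable ✗.
Mediocre (own payoff 19.6): to r=0.6 gives 33.5 − 11.7×0.6 = 26.48 → profitable ✗; to r=7.9 gives 55.0 − 11.7×7.9 = -37.43 → no gain ✓.
Good (own payoff 33.5 − 7.9×0.6 = 28.76): to r=0 gives 19.6 → no gain ✓; to r=7.9 gives 55.0 − 7.9×7.9 = -7.41 → no gain ✓.
4 of the 6 constraints hold; not an equilibrium.

4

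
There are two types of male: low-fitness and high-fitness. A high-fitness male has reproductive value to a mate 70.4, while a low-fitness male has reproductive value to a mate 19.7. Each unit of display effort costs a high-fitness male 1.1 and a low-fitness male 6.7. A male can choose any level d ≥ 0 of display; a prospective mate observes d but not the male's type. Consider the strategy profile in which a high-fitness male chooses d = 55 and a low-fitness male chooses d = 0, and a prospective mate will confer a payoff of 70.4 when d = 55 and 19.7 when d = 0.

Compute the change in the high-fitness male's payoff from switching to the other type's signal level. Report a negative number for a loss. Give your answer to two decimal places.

9.80

Playing d = 55 the high-fitness male receives 70.4 − 1.1 × 55 = 9.9.
Deviating to d = 0 yields 19.7 instead.
Gain from deviating: 19.7 − 9.9 = 9.80.
The gain is positive, so the high-fitness type's incentive-compatibility constraint is violated — this profile is not a separating equilibrium.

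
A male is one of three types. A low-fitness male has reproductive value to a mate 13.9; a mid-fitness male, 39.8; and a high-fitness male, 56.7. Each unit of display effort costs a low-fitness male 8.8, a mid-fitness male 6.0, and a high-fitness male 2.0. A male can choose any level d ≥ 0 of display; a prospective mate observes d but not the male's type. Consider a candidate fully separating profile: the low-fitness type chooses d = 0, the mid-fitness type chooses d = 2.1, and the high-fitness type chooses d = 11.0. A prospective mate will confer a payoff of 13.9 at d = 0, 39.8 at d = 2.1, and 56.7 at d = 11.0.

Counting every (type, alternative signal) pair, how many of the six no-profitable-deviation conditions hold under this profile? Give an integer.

Mid-fitness (own payoff 39.8 − 6.0×2.1 = 27.2): to d=0 gives 13.9 → no gain ✓; to d=11.0 gives 56.7 − 6.0×11.0 = -9.3 → no gain ✓.
Low-fitness (own payoff 13.9): to d=2.1 gives 39.8 − 8.8×2.1 = 21.32 → profitable ✗; to d=11.0 gives 56.7 − 8.8×11.0 = -40.1 → no gain ✓.
High-fitness (own payoff 56.7 − 2.0×11.0 = 34.7): to d=0 gives 13.9 → no gain ✓; to d=2.1 gives 39.8 − 2.0×2.1 = 35.6 → profitable ✗.
4 of the 6 constraints hold; not an equilibrium.

4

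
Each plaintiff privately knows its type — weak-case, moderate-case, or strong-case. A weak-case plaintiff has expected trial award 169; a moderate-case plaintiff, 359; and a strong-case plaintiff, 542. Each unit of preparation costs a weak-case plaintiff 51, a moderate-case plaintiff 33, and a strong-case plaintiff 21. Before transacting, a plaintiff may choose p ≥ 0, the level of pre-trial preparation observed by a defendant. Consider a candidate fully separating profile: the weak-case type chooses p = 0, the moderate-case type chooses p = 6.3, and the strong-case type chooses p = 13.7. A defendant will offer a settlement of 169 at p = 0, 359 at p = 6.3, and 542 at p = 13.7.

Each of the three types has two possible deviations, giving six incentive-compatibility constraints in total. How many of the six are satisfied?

5

Moderate-case (own payoff 359 − 33×6.3 = 151.1): to p=0 gives 169 → profitable ✗; to p=13.7 gives 542 − 33×13.7 = 89.9 → no gain ✓.
Weak-case (own payoff 169): to p=6.3 gives 359 − 51×6.3 = 37.7 → no gain ✓; to p=13.7 gives 542 − 51×13.7 = -156.7 → no gain ✓.
Strong-case (own payoff 542 − 21×13.7 = 254.3): to p=0 gives 169 → no gain ✓; to p=6.3 gives 359 − 21×6.3 = 226.7 → no gain ✓.
5 of the 6 constraints hold; not an equilibrium.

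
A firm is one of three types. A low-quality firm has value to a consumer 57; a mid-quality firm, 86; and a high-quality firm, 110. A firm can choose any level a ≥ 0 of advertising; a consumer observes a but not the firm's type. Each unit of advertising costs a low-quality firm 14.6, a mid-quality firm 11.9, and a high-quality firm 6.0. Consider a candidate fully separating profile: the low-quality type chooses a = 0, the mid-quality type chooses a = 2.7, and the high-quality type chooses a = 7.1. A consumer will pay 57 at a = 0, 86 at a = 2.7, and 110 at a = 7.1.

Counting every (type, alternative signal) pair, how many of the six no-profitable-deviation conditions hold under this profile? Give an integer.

High-quality (own payoff 110 − 6.0×7.1 = 67.4): to a=0 gives 57 → no gain ✓; to a=2.7 gives 86 − 6.0×2.7 = 69.8 → profitable ✗.
Low-quality (own payoff 57): to a=2.7 gives 86 − 14.6×2.7 = 46.58 → no gain ✓; to a=7.1 gives 110 − 14.6×7.1 = 6.34 → no gain ✓.
Mid-quality (own payoff 86 − 11.9×2.7 = 53.87): to a=0 gives 57 → profitable ✗; to a=7.1 gives 110 − 11.9×7.1 = 25.51 → no gain ✓.
4 of the 6 constraints hold; not an equilibrium.

4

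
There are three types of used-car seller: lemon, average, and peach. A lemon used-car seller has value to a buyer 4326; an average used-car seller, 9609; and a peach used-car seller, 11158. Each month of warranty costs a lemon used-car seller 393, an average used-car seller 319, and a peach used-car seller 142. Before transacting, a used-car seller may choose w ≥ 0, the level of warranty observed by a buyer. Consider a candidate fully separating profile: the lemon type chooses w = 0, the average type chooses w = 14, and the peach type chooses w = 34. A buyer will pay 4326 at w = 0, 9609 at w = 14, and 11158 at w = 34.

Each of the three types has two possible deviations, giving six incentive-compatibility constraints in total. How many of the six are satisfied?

Peach (own payoff 11158 − 142×34 = 6330): to w=0 gives 4326 → no gain ✓; to w=14 gives 9609 − 142×14 = 7621 → profitable ✗.
Lemon (own payoff 4326): to w=14 gives 9609 − 393×14 = 4107 → no gain ✓; to w=34 gives 11158 − 393×34 = -2204 → no gain ✓.
Average (own payoff 9609 − 319×14 = 5143): to w=0 gives 4326 → no gain ✓; to w=34 gives 11158 − 319×34 = 312 → no gain ✓.
5 of the 6 constraints hold; not an equilibrium.

5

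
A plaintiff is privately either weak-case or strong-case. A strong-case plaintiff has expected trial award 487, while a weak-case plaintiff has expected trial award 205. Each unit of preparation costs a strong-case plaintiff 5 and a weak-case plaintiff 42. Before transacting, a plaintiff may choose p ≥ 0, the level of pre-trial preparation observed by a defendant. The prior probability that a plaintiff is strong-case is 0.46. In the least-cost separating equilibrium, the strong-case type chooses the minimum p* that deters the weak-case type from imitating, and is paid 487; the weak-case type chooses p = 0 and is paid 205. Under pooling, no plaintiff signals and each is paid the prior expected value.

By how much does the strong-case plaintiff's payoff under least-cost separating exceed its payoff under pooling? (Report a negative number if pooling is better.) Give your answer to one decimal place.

118.7

Least-cost separating signal: p* solves 205 = 487 − 42·p*, so p* = (487 − 205)/42 ≈ 6.7143.
Strong-case type's separating payoff: 487 − 5 × p* = 487 − 5 × (487 − 205)/42 = 487 − 1410/42 ≈ 453.429.
Pooling payoff: 0.46 × 487 + 0.54 × 205 = 334.72.
Difference: 453.429 − 334.72 = 118.709, i.e. 118.7 to one decimal place.
The strong-case type prefers to separate.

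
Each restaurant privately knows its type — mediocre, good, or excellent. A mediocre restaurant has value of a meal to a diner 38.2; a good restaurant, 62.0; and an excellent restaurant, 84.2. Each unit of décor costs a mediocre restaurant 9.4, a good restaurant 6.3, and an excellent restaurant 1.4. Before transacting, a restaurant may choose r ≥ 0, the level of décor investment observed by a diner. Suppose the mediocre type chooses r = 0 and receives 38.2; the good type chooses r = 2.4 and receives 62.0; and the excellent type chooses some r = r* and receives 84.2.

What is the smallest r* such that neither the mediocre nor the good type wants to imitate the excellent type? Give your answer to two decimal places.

5.92

Mediocre type (on-path payoff 38.2) won't mimic when 38.2 ≥ 84.2 − 9.4·r*, i.e. r* ≥ 4.89.
Good type (on-path payoff 62.0 − 6.3×2.4 = 46.88) won't mimic when 46.88 ≥ 84.2 − 6.3·r*, i.e. r* ≥ 5.92.
Both must hold, so r* = max(4.89, 5.92) = 5.92. The good type's constraint binds.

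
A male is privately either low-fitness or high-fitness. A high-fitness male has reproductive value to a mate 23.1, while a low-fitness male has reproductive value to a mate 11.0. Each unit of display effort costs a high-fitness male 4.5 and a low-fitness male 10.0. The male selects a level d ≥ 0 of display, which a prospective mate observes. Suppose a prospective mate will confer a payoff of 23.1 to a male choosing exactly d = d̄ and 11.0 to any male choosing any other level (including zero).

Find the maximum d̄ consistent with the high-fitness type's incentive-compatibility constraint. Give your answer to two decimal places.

2.69

Choosing d̄ yields the high-fitness type 23.1 − 4.5·d̄; choosing zero yields 11.0.
The high-fitness type is indifferent at 23.1 − 4.5·d̄ = 11.0, i.e. d̄ = (23.1 − 11.0) / 4.5 ≈ 2.69.
For any d̄ above 2.69 the high-fitness type would rather pool at zero, so separation collapses.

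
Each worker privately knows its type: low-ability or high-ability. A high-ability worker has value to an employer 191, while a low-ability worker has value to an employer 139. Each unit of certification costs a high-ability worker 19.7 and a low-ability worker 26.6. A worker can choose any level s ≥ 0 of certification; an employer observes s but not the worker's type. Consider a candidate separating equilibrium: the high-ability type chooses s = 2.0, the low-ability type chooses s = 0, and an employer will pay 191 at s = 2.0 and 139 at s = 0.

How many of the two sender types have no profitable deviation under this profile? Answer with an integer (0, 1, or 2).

High-ability type: signal → 191 − 19.7 × 2.0 = 151.6; deviate to 0 → 139. IC holds (151.6 ≥ 139).
Low-ability type: stay at 0 → 139; mimic → 191 − 26.6 × 2.0 = 137.8. IC holds (139 ≥ 137.8).
2 of 2 constraints hold, so this is a separating equilibrium.

2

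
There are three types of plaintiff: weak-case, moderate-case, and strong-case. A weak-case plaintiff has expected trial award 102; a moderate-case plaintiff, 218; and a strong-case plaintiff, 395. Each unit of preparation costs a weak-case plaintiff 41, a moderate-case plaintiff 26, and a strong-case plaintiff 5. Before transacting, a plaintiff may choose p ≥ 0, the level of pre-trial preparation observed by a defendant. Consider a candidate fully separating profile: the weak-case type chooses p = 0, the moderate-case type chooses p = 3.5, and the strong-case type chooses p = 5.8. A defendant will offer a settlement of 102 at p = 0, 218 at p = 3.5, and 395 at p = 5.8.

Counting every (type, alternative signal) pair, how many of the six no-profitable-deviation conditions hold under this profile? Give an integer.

Weak-case (own payoff 102): to p=3.5 gives 218 − 41×3.5 = 74.5 → no gain ✓; to p=5.8 gives 395 − 41×5.8 = 157.2 → profitable ✗.
Strong-case (own payoff 395 − 5×5.8 = 366): to p=0 gives 102 → no gain ✓; to p=3.5 gives 218 − 5×3.5 = 200.5 → no gain ✓.
Moderate-case (own payoff 218 − 26×3.5 = 127): to p=0 gives 102 → no gain ✓; to p=5.8 gives 395 − 26×5.8 = 244.2 → profitable ✗.
4 of the 6 constraints hold; not an equilibrium.

4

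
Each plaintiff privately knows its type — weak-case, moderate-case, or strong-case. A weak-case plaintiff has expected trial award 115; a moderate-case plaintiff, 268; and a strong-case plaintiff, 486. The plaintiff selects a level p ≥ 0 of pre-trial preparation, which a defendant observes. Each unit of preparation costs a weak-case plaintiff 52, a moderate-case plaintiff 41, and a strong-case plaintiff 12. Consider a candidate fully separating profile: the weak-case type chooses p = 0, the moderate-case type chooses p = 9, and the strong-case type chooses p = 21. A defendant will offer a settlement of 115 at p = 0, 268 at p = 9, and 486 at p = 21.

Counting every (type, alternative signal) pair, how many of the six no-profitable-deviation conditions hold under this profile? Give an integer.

5

Strong-case (own payoff 486 − 12×21 = 234): to p=0 gives 115 → no gain ✓; to p=9 gives 268 − 12×9 = 160 → no gain ✓.
Moderate-case (own payoff 268 − 41×9 = -101): to p=0 gives 115 → profitable ✗; to p=21 gives 486 − 41×21 = -375 → no gain ✓.
Weak-case (own payoff 115): to p=9 gives 268 − 52×9 = -200 → no gain ✓; to p=21 gives 486 − 52×21 = -606 → no gain ✓.
5 of the 6 constraints hold; not an equilibrium.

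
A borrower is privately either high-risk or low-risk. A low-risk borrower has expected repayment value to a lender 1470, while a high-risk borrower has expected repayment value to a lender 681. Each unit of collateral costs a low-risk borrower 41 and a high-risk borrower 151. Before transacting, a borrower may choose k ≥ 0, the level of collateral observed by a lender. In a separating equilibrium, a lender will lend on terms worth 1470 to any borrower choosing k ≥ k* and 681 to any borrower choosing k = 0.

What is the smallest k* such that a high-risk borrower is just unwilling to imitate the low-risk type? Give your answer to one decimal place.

5.2

A high-risk borrower choosing k = 0 receives 681.
Imitating at k* instead would pay 1470 at cost 151·k*, netting 1470 − 151·k*.
Indifference: 681 = 1470 − 151·k*, so k* = (1470 − 681) / 151 ≈ 5.2.
At k* the high-risk type's incentive constraint just binds; the low-risk type strictly prefers k* since its per-unit cost is lower.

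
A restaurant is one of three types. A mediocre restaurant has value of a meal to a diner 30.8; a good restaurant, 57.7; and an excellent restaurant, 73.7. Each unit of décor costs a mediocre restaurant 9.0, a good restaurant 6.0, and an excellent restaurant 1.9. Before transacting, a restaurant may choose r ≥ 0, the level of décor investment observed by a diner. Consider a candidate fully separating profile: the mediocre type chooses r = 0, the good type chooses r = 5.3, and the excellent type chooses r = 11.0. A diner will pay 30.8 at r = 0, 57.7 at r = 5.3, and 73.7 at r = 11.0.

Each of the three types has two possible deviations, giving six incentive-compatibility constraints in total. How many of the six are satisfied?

5

Good (own payoff 57.7 − 6.0×5.3 = 25.9): to r=0 gives 30.8 → profitable ✗; to r=11.0 gives 73.7 − 6.0×11.0 = 7.7 → no gain ✓.
Mediocre (own payoff 30.8): to r=5.3 gives 57.7 − 9.0×5.3 = 10 → no gain ✓; to r=11.0 gives 73.7 − 9.0×11.0 = -25.3 → no gain ✓.
Excellent (own payoff 73.7 − 1.9×11.0 = 52.8): to r=0 gives 30.8 → no gain ✓; to r=5.3 gives 57.7 − 1.9×5.3 = 47.63 → no gain ✓.
5 of the 6 constraints hold; not an equilibrium.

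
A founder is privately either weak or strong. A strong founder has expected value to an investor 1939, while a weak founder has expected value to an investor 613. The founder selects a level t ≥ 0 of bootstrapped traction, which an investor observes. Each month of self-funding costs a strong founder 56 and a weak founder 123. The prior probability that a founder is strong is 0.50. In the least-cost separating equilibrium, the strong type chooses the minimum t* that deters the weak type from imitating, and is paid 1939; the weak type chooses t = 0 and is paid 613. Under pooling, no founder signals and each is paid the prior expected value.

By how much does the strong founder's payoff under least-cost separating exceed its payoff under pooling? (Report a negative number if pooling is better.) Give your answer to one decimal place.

Least-cost separating signal: t* solves 613 = 1939 − 123·t*, so t* = (1939 − 613)/123 ≈ 10.7805.
Strong type's separating payoff: 1939 − 56 × t* = 1939 − 56 × (1939 − 613)/123 = 1939 − 74256/123 ≈ 1335.293.
Pooling payoff: 0.50 × 1939 + 0.50 × 613 = 1276.
Difference: 1335.293 − 1276 = 59.293, i.e. 59.3 to one decimal place.
The strong type prefers to separate.

59.3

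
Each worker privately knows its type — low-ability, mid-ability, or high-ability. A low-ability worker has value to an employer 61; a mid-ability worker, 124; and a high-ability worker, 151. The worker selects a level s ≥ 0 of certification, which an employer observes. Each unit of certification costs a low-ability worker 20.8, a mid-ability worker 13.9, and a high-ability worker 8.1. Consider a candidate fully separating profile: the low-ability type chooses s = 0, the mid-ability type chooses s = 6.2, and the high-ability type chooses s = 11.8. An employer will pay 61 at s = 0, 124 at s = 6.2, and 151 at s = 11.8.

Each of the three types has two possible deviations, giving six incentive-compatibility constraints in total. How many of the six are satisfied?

3

High-ability (own payoff 151 − 8.1×11.8 = 55.42): to s=0 gives 61 → profitable ✗; to s=6.2 gives 124 − 8.1×6.2 = 73.78 → profitable ✗.
Low-ability (own payoff 61): to s=6.2 gives 124 − 20.8×6.2 = -4.96 → no gain ✓; to s=11.8 gives 151 − 20.8×11.8 = -94.44 → no gain ✓.
Mid-ability (own payoff 124 − 13.9×6.2 = 37.82): to s=0 gives 61 → profitable ✗; to s=11.8 gives 151 − 13.9×11.8 = -13.02 → no gain ✓.
3 of the 6 constraints hold; not an equilibrium.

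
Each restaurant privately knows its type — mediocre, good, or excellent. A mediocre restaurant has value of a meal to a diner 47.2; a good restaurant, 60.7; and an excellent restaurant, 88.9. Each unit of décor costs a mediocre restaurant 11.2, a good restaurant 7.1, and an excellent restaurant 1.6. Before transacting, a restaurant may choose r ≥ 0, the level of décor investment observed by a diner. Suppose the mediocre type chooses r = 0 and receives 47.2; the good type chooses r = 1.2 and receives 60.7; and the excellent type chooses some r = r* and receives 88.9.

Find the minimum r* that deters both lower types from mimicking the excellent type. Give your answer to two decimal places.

Mediocre type (on-path payoff 47.2) won't mimic when 47.2 ≥ 88.9 − 11.2·r*, i.e. r* ≥ 3.72.
Good type (on-path payoff 60.7 − 7.1×1.2 = 52.18) won't mimic when 52.18 ≥ 88.9 − 7.1·r*, i.e. r* ≥ 5.17.
Both must hold, so r* = max(3.72, 5.17) = 5.17. The good type's constraint binds.

5.17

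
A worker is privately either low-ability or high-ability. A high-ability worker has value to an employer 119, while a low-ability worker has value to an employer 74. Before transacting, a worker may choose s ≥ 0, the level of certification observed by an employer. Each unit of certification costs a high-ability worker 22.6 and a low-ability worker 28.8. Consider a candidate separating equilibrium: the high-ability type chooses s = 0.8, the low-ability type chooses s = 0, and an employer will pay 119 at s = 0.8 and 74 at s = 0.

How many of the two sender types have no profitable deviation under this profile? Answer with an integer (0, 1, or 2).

Low-ability type: stay at 0 → 74; mimic → 119 − 28.8 × 0.8 = 95.96. IC fails (74 < 95.96).
High-ability type: signal → 119 − 22.6 × 0.8 = 100.92; deviate to 0 → 74. IC holds (100.92 ≥ 74).
1 of 2 constraints hold, so this profile is not an equilibrium.

1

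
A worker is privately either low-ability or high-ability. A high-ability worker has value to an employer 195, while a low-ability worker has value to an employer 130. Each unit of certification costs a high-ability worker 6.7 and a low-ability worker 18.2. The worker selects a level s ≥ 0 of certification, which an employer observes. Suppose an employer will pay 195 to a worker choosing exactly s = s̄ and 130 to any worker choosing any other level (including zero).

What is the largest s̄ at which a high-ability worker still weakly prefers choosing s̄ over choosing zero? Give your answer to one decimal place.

Choosing s̄ yields the high-ability type 195 − 6.7·s̄; choosing zero yields 130.
The high-ability type is indifferent at 195 − 6.7·s̄ = 130, i.e. s̄ = (195 − 130) / 6.7 ≈ 9.7.
For any s̄ above 9.7 the high-ability type would rather pool at zero, so separation collapses.

9.7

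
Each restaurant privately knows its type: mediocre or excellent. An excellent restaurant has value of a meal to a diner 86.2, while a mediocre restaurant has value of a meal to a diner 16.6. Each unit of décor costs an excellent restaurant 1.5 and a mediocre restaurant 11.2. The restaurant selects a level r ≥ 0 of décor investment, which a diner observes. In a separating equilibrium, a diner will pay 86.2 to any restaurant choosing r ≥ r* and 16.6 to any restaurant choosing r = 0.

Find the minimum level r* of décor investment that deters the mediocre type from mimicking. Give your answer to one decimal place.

6.2

A mediocre restaurant choosing r = 0 receives 16.6.
Imitating at r* instead would pay 86.2 at cost 11.2·r*, netting 86.2 − 11.2·r*.
Indifference: 16.6 = 86.2 − 11.2·r*, so r* = (86.2 − 16.6) / 11.2 ≈ 6.2.
At r* the mediocre type's incentive constraint just binds; the excellent type strictly prefers r* since its per-unit cost is lower.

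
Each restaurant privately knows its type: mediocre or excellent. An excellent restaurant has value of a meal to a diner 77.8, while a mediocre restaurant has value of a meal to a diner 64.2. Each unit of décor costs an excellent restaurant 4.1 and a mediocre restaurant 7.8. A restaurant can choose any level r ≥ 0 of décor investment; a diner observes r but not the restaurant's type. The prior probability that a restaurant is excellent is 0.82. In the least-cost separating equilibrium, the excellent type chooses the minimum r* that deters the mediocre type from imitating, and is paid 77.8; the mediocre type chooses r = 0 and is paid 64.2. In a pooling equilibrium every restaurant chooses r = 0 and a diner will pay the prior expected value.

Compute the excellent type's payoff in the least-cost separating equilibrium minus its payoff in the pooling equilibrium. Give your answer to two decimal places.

Least-cost separating signal: r* solves 64.2 = 77.8 − 7.8·r*, so r* = (77.8 − 64.2)/7.8 ≈ 1.7436.
Excellent type's separating payoff: 77.8 − 4.1 × r* = 77.8 − 4.1 × (77.8 − 64.2)/7.8 = 77.8 − 55.76/7.8 ≈ 70.6513.
Pooling payoff: 0.82 × 77.8 + 0.18 × 64.2 = 75.352.
Difference: 70.6513 − 75.352 = -4.7007, i.e. -4.70 to two decimal places.
The excellent type would prefer the pooling outcome.

-4.70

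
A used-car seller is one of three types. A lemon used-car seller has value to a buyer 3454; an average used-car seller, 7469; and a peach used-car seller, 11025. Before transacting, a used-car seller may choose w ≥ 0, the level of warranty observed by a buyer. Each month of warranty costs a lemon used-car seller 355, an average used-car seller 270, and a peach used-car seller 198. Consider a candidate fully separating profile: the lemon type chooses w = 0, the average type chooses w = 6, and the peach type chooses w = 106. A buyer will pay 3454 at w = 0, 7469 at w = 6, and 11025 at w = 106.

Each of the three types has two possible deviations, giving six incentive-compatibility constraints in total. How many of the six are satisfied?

Peach (own payoff 11025 − 198×106 = -9963): to w=0 gives 3454 → profitable ✗; to w=6 gives 7469 − 198×6 = 6281 → profitable ✗.
Average (own payoff 7469 − 270×6 = 5849): to w=0 gives 3454 → no gain ✓; to w=106 gives 11025 − 270×106 = -17595 → no gain ✓.
Lemon (own payoff 3454): to w=6 gives 7469 − 355×6 = 5339 → profitable ✗; to w=106 gives 11025 − 355×106 = -26605 → no gain ✓.
3 of the 6 constraints hold; not an equilibrium.

3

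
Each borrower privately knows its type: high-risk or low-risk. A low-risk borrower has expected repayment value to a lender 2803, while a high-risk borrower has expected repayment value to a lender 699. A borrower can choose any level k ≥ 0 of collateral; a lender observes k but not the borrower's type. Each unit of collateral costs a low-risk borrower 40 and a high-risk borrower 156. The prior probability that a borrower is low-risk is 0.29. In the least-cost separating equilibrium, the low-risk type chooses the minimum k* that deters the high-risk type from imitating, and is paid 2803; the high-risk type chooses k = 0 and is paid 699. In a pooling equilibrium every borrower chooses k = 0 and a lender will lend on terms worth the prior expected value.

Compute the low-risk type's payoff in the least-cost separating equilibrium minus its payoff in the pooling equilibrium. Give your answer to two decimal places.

954.35

Least-cost separating signal: k* solves 699 = 2803 − 156·k*, so k* = (2803 − 699)/156 ≈ 13.4872.
Low-risk type's separating payoff: 2803 − 40 × k* = 2803 − 40 × (2803 − 699)/156 = 2803 − 84160/156 ≈ 2263.5128.
Pooling payoff: 0.29 × 2803 + 0.71 × 699 = 1309.16.
Difference: 2263.5128 − 1309.16 = 954.3528, i.e. 954.35 to two decimal places.
The low-risk type prefers to separate.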